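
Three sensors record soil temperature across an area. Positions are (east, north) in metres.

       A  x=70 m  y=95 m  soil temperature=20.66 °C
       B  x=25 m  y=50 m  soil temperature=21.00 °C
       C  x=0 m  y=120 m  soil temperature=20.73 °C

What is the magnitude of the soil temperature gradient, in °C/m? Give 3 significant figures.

With T = a·x + b·y + c and A as origin, the differences give:
  (-45)·a + (-45)·b = +0.34
  (-70)·a + 25·b = +0.07
Eliminate b (×25 and ×(-45), subtract): -4275·a = 11.650 → a = ∂T/∂x = -0.002725
Back-substitute: b = ∂T/∂y = -0.004830.
|∇f| = √(-0.002725² + -0.004830²) = 0.005546 °C/m

0.00555 °C/m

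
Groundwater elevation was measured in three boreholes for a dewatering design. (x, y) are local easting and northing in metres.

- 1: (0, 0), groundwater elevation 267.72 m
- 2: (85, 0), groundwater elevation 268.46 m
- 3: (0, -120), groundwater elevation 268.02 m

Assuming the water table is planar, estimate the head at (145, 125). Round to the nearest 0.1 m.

268.7 m

∂h/∂x = (268.46 − 267.72) / (85 − 0) = +0.008706
∂h/∂y = (268.02 − 267.72) / (-120 − 0) = -0.002500
h(145, 125) = 267.72 + (+0.008706)·(145) + (-0.002500)·(125) = 267.72 +1.262 -0.312 = 268.670 m.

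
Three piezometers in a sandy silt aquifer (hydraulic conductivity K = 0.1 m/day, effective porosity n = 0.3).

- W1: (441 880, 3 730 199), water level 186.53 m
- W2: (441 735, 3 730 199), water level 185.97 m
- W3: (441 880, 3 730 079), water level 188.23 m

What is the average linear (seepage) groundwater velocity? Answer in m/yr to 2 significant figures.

1.8 m/yr

∂h/∂x = (185.97 − 186.53) / (441735 − 441880) = +0.003862
∂h/∂y = (188.23 − 186.53) / (3730079 − 3730199) = -0.01417
|∇h| = √(0.003862² + -0.01417²) = 0.01469
Seepage velocity v = K·i/n = 0.1 × 0.01469 / 0.3 = 0.004897 m/day = 1.789 m/yr.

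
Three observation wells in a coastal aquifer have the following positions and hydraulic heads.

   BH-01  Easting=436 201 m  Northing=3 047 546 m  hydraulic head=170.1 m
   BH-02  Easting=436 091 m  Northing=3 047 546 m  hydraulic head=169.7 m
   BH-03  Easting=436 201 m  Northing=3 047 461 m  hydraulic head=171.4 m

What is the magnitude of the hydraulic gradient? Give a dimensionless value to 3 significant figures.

0.0157

∂h/∂x = (169.7 − 170.1) / (436091 − 436201) = +0.003636
∂h/∂y = (171.4 − 170.1) / (3047461 − 3047546) = -0.01529
|∇h| = √(0.003636² + -0.01529²) = 0.01572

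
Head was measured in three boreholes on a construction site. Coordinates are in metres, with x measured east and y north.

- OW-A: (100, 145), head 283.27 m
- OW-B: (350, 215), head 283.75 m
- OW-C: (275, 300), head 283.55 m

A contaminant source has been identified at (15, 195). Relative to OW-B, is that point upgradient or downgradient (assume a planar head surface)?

downgradient

Three-point gradient (reference OW-A): Δ to OW-B = (250, 70, +0.48), Δ to OW-C = (175, 155, +0.28).
∂h/∂x = +0.002068, ∂h/∂y = -0.0005283 (det = 26500).
Head at (15, 195) = 283.27 + (+0.002068)·(-85) + (-0.0005283)·(50) = 283.07 m.
That is lower than the 283.75 m at OW-B, so the point is downgradient.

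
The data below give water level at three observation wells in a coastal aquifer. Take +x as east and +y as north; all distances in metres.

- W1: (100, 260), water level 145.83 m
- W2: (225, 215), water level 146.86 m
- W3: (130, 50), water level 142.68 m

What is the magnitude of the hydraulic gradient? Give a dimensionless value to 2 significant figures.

With h = a·x + b·y + c and W1 as origin, the differences give:
  125·a + (-45)·b = +1.03
  30·a + (-210)·b = -3.15
Eliminate b (×(-210) and ×(-45), subtract): -24900·a = -358.050 → a = ∂h/∂x = +0.01438
Back-substitute: b = ∂h/∂y = +0.01705.
|∇h| = √(0.01438² + 0.01705²) = 0.0223

0.022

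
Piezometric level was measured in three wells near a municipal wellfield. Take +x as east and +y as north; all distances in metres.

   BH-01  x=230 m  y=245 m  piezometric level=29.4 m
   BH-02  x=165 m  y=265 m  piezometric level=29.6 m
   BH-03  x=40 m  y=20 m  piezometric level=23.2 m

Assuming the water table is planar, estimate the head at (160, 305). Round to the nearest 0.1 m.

30.5 m

Differences from BH-01: to BH-02 (Δx, Δy, Δh) = (-65, 20, +0.2); to BH-03 = (-190, -225, -6.2).
Determinant of the coordinate differences = (-65)·(-225) − (-190)·20 = 18425.
∂h/∂x = [(+0.2)·(-225) − (-6.2)·20] / 18425 = +0.004288
∂h/∂y = [(-65)·(-6.2) − (-190)·(+0.2)] / 18425 = +0.02393
h(160, 305) = 29.4 + (+0.004288)·(-70) + (+0.02393)·(60) = 29.4 -0.300 +1.436 = 30.536 m.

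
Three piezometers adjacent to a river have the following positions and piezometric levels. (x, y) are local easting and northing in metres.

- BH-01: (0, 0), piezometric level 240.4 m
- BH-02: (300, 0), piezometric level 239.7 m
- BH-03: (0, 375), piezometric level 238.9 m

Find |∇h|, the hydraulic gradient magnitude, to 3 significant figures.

∂h/∂x = (239.7 − 240.4) / (300 − 0) = -0.002333
∂h/∂y = (238.9 − 240.4) / (375 − 0) = -0.004000
|∇h| = √(-0.002333² + -0.004000²) = 0.004631

0.00463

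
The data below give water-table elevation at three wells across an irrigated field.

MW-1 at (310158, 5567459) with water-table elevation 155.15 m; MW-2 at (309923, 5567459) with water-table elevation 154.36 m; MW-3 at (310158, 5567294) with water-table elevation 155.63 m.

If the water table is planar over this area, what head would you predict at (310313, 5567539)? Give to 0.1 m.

∂h/∂x = (154.36 − 155.15) / (309923 − 310158) = +0.003362
∂h/∂y = (155.63 − 155.15) / (5567294 − 5567459) = -0.002909
h(310313, 5567539) = 155.15 + (+0.003362)·(155) + (-0.002909)·(80) = 155.15 +0.521 -0.233 = 155.438 m.

155.4 m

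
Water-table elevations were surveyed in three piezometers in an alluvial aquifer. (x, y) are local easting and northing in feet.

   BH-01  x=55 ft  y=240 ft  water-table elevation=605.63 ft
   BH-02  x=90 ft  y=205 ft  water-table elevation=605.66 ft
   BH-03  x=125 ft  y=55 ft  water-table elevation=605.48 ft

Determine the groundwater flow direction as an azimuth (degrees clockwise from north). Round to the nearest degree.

Three-point gradient (reference BH-01): Δ to BH-02 = (35, -35, +0.03), Δ to BH-03 = (70, -185, -0.15).
∂h/∂x = +0.002683, ∂h/∂y = +0.001826 (det = -4025).
Flow direction (−∇h) has components (-0.002683 E, -0.001826 N).
Azimuth = atan2(E, N) = atan2(-0.002683, -0.001826) = 235.8° ≈ 236°.

236°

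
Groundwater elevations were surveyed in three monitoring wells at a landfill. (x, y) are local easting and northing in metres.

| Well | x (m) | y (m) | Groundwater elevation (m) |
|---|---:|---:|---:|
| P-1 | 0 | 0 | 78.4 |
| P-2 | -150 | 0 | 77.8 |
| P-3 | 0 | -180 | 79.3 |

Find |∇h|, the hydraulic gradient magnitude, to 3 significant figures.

0.00640

∂h/∂x = (77.8 − 78.4) / (-150 − 0) = +0.004000
∂h/∂y = (79.3 − 78.4) / (-180 − 0) = -0.005000
|∇h| = √(0.004000² + -0.005000²) = 0.006403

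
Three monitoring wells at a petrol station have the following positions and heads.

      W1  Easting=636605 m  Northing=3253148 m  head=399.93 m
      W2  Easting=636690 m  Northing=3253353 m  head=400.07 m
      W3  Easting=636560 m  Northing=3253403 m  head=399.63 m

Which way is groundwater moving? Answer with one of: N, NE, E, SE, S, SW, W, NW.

Differences from W1: to W2 (Δx, Δy, Δh) = (85, 205, +0.14); to W3 = (-45, 255, -0.30).
Solve a·Δx + b·Δy = Δh: det = 85·255 − (-45)·205 = 30900.
∂h/∂x = [(+0.14)·255 − (-0.30)·205] / 30900 = +0.003146
∂h/∂y = [85·(-0.30) − (-45)·(+0.14)] / 30900 = -0.0006214
Flow = −∇h = (-0.003146 east, +0.0006214 north), which points west.

W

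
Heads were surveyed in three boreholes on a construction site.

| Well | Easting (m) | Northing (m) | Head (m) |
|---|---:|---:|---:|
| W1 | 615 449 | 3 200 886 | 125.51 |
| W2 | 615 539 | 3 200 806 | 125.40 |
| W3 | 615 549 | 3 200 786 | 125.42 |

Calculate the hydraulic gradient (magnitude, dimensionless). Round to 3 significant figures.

Three-point gradient (reference W1): Δ to W2 = (90, -80, -0.11), Δ to W3 = (100, -100, -0.09).
∂h/∂x = -0.003800, ∂h/∂y = -0.002900 (det = -1000).
|∇h| = √(-0.003800² + -0.002900²) = 0.00478

0.00478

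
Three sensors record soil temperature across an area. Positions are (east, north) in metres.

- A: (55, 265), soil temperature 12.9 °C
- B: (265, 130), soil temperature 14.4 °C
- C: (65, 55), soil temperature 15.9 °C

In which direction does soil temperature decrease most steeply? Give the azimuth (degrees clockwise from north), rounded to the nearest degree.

008°

Differences from A: to B (Δx, Δy, Δh) = (210, -135, +1.5); to C = (10, -210, +3.0).
Solve a·Δx + b·Δy = ΔT: det = 210·(-210) − 10·(-135) = -42750.
∂T/∂x = [(+1.5)·(-210) − (+3.0)·(-135)] / -42750 = -0.002105
∂T/∂y = [210·(+3.0) − 10·(+1.5)] / -42750 = -0.01439
Steepest decrease is along −∇f: components (+0.002105 E, +0.01439 N).
Azimuth = atan2(+0.002105, +0.01439) = 8.3° ≈ 008°.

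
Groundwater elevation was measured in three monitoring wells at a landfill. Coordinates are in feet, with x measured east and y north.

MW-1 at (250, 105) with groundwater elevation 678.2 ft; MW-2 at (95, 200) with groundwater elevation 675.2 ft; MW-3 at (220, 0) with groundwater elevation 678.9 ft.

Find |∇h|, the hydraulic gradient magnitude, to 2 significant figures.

Three-point gradient (reference MW-1): Δ to MW-2 = (-155, 95, -3.0), Δ to MW-3 = (-30, -105, +0.7).
∂h/∂x = +0.01299, ∂h/∂y = -0.01038 (det = 19125).
|∇h| = √(0.01299² + -0.01038²) = 0.01663

0.017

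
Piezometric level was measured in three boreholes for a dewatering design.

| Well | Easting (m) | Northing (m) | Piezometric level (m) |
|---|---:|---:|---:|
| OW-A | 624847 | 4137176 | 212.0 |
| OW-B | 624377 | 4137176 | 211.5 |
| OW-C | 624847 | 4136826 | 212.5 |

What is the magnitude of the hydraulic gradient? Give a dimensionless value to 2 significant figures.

0.0018

∂h/∂x = (211.5 − 212.0) / (624377 − 624847) = +0.001064
∂h/∂y = (212.5 − 212.0) / (4136826 − 4137176) = -0.001429
|∇h| = √(0.001064² + -0.001429²) = 0.001782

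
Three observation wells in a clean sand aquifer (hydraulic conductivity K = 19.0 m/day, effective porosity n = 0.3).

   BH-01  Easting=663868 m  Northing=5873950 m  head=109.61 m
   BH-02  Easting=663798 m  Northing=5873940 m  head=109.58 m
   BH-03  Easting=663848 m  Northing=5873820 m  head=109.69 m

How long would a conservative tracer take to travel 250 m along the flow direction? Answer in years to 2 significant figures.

Taking BH-01 as reference: BH-02−BH-01 = (-70, -10, -0.03); BH-03−BH-01 = (-20, -130, +0.08).
Solve a·Δx + b·Δy = Δh: det = (-70)·(-130) − (-20)·(-10) = 8900.
∂h/∂x = [(-0.03)·(-130) − (+0.08)·(-10)] / 8900 = +0.0005281
∂h/∂y = [(-70)·(+0.08) − (-20)·(-0.03)] / 8900 = -0.0006966
|∇h| = √(0.0005281² + -0.0006966²) = 0.0008742
Seepage velocity v = K·i/n = 19.0 × 0.0008742 / 0.3 = 0.05537 m/day.
t = 250 / 0.05537 = 4515 days = 12.4 years.

12 years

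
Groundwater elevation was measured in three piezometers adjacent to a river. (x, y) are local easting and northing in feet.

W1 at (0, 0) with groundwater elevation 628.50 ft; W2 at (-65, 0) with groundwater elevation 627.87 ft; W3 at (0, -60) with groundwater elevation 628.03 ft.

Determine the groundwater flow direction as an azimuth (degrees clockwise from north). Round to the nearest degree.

231°

∂h/∂x = (627.87 − 628.50) / (-65 − 0) = +0.009692
∂h/∂y = (628.03 − 628.50) / (-60 − 0) = +0.007833
Flow direction (−∇h) has components (-0.009692 E, -0.007833 N).
Azimuth = atan2(E, N) = atan2(-0.009692, -0.007833) = 231.1° ≈ 231°.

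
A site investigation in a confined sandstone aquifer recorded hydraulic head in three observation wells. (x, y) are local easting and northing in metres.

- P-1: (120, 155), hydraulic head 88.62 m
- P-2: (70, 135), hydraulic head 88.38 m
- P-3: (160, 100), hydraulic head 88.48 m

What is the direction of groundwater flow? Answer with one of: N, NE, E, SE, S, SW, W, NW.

SW

Three-point gradient (reference P-1): Δ to P-2 = (-50, -20, -0.24), Δ to P-3 = (40, -55, -0.14).
∂h/∂x = +0.002930, ∂h/∂y = +0.004676 (det = 3550).
Flow = −∇h = (-0.002930 east, -0.004676 north), which points southwest.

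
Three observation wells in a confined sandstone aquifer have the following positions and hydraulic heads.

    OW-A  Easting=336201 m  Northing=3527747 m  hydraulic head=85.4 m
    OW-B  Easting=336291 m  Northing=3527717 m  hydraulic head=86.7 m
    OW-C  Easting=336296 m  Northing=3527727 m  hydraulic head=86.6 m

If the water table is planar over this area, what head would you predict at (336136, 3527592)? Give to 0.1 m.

87.1 m

With h = a·x + b·y + c and OW-A as origin, the differences give:
  90·a + (-30)·b = +1.3
  95·a + (-20)·b = +1.2
Eliminate b (×(-20) and ×(-30), subtract): 1050·a = 10.00 → a = ∂h/∂x = +0.009524
Back-substitute: b = ∂h/∂y = -0.01476.
h(336136, 3527592) = 85.4 + (+0.009524)·(-65) + (-0.01476)·(-155) = 85.4 -0.619 +2.288 = 87.069 m.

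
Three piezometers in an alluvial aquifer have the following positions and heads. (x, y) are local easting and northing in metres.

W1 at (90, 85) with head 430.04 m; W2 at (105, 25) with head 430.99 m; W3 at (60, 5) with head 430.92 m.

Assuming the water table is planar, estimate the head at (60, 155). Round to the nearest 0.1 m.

With h = a·x + b·y + c and W1 as origin, the differences give:
  15·a + (-60)·b = +0.95
  (-30)·a + (-80)·b = +0.88
Eliminate b (×(-80) and ×(-60), subtract): -3000·a = -23.200 → a = ∂h/∂x = +0.007733
Back-substitute: b = ∂h/∂y = -0.01390.
h(60, 155) = 430.04 + (+0.007733)·(-30) + (-0.01390)·(70) = 430.04 -0.232 -0.973 = 428.835 m.

428.8 m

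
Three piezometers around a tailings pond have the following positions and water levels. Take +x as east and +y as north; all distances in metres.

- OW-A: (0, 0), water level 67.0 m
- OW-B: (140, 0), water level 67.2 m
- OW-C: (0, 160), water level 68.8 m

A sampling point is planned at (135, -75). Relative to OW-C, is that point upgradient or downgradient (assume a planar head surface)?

downgradient

∂h/∂x = (67.2 − 67.0) / (140 − 0) = +0.001429
∂h/∂y = (68.8 − 67.0) / (160 − 0) = +0.01125
Head at (135, -75) = 67.0 + (+0.001429)·(135) + (+0.01125)·(-75) = 66.35 m.
That is lower than the 68.8 m at OW-C, so the point is downgradient.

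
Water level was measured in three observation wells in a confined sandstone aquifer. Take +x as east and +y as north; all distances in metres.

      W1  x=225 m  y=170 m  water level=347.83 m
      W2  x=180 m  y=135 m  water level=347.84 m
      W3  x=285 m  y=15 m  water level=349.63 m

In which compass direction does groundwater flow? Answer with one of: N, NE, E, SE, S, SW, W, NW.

Taking W1 as reference: W2−W1 = (-45, -35, +0.01); W3−W1 = (60, -155, +1.80).
Determinant of the coordinate differences = (-45)·(-155) − 60·(-35) = 9075.
∂h/∂x = [(+0.01)·(-155) − (+1.80)·(-35)] / 9075 = +0.006771
∂h/∂y = [(-45)·(+1.80) − 60·(+0.01)] / 9075 = -0.008992
Flow = −∇h = (-0.006771 east, +0.008992 north), which points northwest.

NW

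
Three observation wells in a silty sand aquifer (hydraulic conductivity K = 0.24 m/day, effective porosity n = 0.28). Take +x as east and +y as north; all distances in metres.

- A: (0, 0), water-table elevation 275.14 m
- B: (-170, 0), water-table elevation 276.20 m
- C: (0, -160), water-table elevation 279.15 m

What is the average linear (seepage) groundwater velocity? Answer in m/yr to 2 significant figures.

8.1 m/yr

∂h/∂x = (276.20 − 275.14) / (-170 − 0) = -0.006235
∂h/∂y = (279.15 − 275.14) / (-160 − 0) = -0.02506
|∇h| = √(-0.006235² + -0.02506²) = 0.02582
Seepage velocity v = K·i/n = 0.24 × 0.02582 / 0.28 = 0.02213 m/day = 8.083 m/yr.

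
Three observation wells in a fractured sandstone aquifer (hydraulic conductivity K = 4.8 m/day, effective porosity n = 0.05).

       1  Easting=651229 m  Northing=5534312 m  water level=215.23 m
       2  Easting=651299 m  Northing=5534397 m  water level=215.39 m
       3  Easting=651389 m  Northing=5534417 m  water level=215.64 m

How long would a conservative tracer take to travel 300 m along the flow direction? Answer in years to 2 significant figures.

2.9 years

Differences from 1: to 2 (Δx, Δy, Δh) = (70, 85, +0.16); to 3 = (160, 105, +0.41).
Solve a·Δx + b·Δy = Δh: det = 70·105 − 160·85 = -6250.
∂h/∂x = [(+0.16)·105 − (+0.41)·85] / -6250 = +0.002888
∂h/∂y = [70·(+0.41) − 160·(+0.16)] / -6250 = -0.0004960
|∇h| = √(0.002888² + -0.0004960²) = 0.00293
Seepage velocity v = K·i/n = 4.8 × 0.00293 / 0.05 = 0.2813 m/day.
t = 300 / 0.2813 = 1066 days = 2.92 years.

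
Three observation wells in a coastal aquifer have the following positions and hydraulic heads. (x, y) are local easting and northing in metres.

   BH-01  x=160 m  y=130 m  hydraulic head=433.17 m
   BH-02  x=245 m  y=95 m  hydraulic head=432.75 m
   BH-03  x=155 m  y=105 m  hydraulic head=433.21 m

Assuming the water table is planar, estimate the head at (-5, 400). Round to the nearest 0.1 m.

With h = a·x + b·y + c and BH-01 as origin, the differences give:
  85·a + (-35)·b = -0.42
  (-5)·a + (-25)·b = +0.04
Eliminate b (×(-25) and ×(-35), subtract): -2300·a = 11.900 → a = ∂h/∂x = -0.005174
Back-substitute: b = ∂h/∂y = -0.0005652.
h(-5, 400) = 433.17 + (-0.005174)·(-165) + (-0.0005652)·(270) = 433.17 +0.854 -0.153 = 433.871 m.

433.9 m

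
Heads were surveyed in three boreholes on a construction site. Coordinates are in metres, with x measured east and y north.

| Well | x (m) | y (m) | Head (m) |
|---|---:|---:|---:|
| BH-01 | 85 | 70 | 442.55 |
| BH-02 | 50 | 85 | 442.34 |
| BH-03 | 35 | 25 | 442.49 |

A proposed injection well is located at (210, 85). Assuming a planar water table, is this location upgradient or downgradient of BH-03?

Differences from BH-01: to BH-02 (Δx, Δy, Δh) = (-35, 15, -0.21); to BH-03 = (-50, -45, -0.06).
Solve a·Δx + b·Δy = Δh: det = (-35)·(-45) − (-50)·15 = 2325.
∂h/∂x = [(-0.21)·(-45) − (-0.06)·15] / 2325 = +0.004452
∂h/∂y = [(-35)·(-0.06) − (-50)·(-0.21)] / 2325 = -0.003613
Head at (210, 85) = 442.55 + (+0.004452)·(125) + (-0.003613)·(15) = 443.05 m.
That is higher than the 442.49 m at BH-03, so the point is upgradient.

upgradient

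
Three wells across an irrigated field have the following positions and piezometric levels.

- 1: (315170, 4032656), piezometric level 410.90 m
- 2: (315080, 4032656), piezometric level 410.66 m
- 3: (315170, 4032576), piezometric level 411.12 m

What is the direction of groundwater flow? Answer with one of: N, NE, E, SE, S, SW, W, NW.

NW

∂h/∂x = (410.66 − 410.90) / (315080 − 315170) = +0.002667
∂h/∂y = (411.12 − 410.90) / (4032576 − 4032656) = -0.002750
Flow = −∇h = (-0.002667 east, +0.002750 north), which points northwest.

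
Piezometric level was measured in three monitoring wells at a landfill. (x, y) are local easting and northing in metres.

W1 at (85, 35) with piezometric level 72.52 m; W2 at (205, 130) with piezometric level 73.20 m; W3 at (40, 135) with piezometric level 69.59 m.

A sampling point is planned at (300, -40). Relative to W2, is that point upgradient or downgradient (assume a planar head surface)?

upgradient

Three-point gradient (reference W1): Δ to W2 = (120, 95, +0.68), Δ to W3 = (-45, 100, -2.93).
∂h/∂x = +0.02128, ∂h/∂y = -0.01972 (det = 16275).
Head at (300, -40) = 72.52 + (+0.02128)·(215) + (-0.01972)·(-75) = 78.57 m.
That is higher than the 73.20 m at W2, so the point is upgradient.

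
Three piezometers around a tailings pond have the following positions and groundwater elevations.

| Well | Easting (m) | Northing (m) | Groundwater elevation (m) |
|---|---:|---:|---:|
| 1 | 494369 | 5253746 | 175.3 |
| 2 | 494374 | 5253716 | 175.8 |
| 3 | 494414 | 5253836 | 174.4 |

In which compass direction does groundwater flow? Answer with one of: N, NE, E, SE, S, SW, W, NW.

NW

Three-point gradient (reference 1): Δ to 2 = (5, -30, +0.5), Δ to 3 = (45, 90, -0.9).
∂h/∂x = +0.010000, ∂h/∂y = -0.01500 (det = 1800).
Flow = −∇h = (-0.010000 east, +0.01500 north), which points northwest.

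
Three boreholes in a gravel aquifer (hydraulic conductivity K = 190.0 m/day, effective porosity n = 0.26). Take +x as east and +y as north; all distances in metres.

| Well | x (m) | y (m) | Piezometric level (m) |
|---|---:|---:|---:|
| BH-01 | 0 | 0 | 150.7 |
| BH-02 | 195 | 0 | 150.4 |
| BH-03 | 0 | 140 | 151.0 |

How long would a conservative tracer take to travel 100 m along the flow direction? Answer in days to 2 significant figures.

∂h/∂x = (150.4 − 150.7) / (195 − 0) = -0.001538
∂h/∂y = (151.0 − 150.7) / (140 − 0) = +0.002143
|∇h| = √(-0.001538² + 0.002143²) = 0.002638
Seepage velocity v = K·i/n = 190.0 × 0.002638 / 0.26 = 1.928 m/day.
t = 100 / 1.928 = 51.87 days.

52 days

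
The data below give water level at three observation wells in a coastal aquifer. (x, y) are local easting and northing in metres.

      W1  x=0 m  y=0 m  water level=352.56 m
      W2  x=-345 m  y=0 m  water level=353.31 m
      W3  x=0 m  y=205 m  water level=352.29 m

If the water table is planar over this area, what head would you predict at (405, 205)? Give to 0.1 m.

∂h/∂x = (353.31 − 352.56) / (-345 − 0) = -0.002174
∂h/∂y = (352.29 − 352.56) / (205 − 0) = -0.001317
h(405, 205) = 352.56 + (-0.002174)·(405) + (-0.001317)·(205) = 352.56 -0.880 -0.270 = 351.410 m.

351.4 m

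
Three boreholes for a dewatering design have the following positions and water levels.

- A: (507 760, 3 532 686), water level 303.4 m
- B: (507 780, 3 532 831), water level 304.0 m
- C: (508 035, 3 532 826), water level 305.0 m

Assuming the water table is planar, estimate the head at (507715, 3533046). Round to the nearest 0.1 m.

304.5 m

With h = a·x + b·y + c and A as origin, the differences give:
  20·a + 145·b = +0.6
  275·a + 140·b = +1.6
Eliminate b (×140 and ×145, subtract): -37075·a = -148.00 → a = ∂h/∂x = +0.003992
Back-substitute: b = ∂h/∂y = +0.003587.
h(507715, 3533046) = 303.4 + (+0.003992)·(-45) + (+0.003587)·(360) = 303.4 -0.180 +1.291 = 304.512 m.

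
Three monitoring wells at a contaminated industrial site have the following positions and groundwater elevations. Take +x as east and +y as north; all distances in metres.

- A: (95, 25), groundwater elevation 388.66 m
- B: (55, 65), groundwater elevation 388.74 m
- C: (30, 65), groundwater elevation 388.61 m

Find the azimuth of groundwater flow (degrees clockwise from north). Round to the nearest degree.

216°

Differences from A: to B (Δx, Δy, Δh) = (-40, 40, +0.08); to C = (-65, 40, -0.05).
Solve a·Δx + b·Δy = Δh: det = (-40)·40 − (-65)·40 = 1000.
∂h/∂x = [(+0.08)·40 − (-0.05)·40] / 1000 = +0.005200
∂h/∂y = [(-40)·(-0.05) − (-65)·(+0.08)] / 1000 = +0.007200
Flow direction (−∇h) has components (-0.005200 E, -0.007200 N).
Azimuth = atan2(E, N) = atan2(-0.005200, -0.007200) = 215.8° ≈ 216°.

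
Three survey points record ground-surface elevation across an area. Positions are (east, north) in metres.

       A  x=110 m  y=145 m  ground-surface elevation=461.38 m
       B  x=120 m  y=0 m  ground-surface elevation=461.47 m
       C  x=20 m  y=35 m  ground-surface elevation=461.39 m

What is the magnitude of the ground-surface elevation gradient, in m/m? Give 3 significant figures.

0.000832 m/m

With z = a·x + b·y + c and A as origin, the differences give:
  10·a + (-145)·b = +0.09
  (-90)·a + (-110)·b = +0.01
Eliminate b (×(-110) and ×(-145), subtract): -14150·a = -8.450 → a = ∂z/∂x = +0.0005972
Back-substitute: b = ∂z/∂y = -0.0005795.
|∇f| = √(0.0005972² + -0.0005795²) = 0.0008321 m/m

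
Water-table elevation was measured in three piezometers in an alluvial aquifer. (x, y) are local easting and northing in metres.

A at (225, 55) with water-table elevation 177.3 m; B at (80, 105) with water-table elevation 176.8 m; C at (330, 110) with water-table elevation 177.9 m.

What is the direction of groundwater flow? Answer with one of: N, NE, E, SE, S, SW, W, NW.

Differences from A: to B (Δx, Δy, Δh) = (-145, 50, -0.5); to C = (105, 55, +0.6).
Solve a·Δx + b·Δy = Δh: det = (-145)·55 − 105·50 = -13225.
∂h/∂x = [(-0.5)·55 − (+0.6)·50] / -13225 = +0.004348
∂h/∂y = [(-145)·(+0.6) − 105·(-0.5)] / -13225 = +0.002609
Flow = −∇h = (-0.004348 east, -0.002609 north), which points southwest.

SW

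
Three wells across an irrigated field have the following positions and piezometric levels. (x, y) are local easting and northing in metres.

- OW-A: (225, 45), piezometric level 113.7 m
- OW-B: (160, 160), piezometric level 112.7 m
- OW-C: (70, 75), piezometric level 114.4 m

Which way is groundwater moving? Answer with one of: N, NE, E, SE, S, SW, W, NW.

NE

Differences from OW-A: to OW-B (Δx, Δy, Δh) = (-65, 115, -1.0); to OW-C = (-155, 30, +0.7).
Solve a·Δx + b·Δy = Δh: det = (-65)·30 − (-155)·115 = 15875.
∂h/∂x = [(-1.0)·30 − (+0.7)·115] / 15875 = -0.006961
∂h/∂y = [(-65)·(+0.7) − (-155)·(-1.0)] / 15875 = -0.01263
Flow = −∇h = (+0.006961 east, +0.01263 north), which points northeast.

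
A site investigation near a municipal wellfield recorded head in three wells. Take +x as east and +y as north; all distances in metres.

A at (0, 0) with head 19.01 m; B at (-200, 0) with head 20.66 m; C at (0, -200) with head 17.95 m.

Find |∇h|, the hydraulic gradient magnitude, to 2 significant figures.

0.0098

∂h/∂x = (20.66 − 19.01) / (-200 − 0) = -0.008250
∂h/∂y = (17.95 − 19.01) / (-200 − 0) = +0.005300
|∇h| = √(-0.008250² + 0.005300²) = 0.009806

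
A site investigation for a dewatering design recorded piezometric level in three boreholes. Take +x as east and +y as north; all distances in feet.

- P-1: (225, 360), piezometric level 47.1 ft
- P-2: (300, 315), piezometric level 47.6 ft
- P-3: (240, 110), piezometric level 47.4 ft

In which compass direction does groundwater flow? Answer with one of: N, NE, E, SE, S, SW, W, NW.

W

Three-point gradient (reference P-1): Δ to P-2 = (75, -45, +0.5), Δ to P-3 = (15, -250, +0.3).
∂h/∂x = +0.006169, ∂h/∂y = -0.0008299 (det = -18075).
Flow = −∇h = (-0.006169 east, +0.0008299 north), which points west.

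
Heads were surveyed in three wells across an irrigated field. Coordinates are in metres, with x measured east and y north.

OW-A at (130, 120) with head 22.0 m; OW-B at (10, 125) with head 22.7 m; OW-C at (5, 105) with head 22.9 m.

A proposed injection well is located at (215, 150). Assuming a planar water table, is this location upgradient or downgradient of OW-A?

With h = a·x + b·y + c and OW-A as origin, the differences give:
  (-120)·a + 5·b = +0.7
  (-125)·a + (-15)·b = +0.9
Eliminate b (×(-15) and ×5, subtract): 2425·a = -15.00 → a = ∂h/∂x = -0.006186
Back-substitute: b = ∂h/∂y = -0.008454.
Head at (215, 150) = 22.0 + (-0.006186)·(85) + (-0.008454)·(30) = 21.22 m.
That is lower than the 22.0 m at OW-A, so the point is downgradient.

downgradient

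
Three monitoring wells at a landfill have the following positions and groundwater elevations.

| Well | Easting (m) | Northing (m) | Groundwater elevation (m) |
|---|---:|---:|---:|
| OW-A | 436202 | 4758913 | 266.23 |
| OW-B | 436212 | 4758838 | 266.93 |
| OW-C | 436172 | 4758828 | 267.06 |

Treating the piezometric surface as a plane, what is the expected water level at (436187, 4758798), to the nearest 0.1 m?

Differences from OW-A: to OW-B (Δx, Δy, Δh) = (10, -75, +0.70); to OW-C = (-30, -85, +0.83).
Solve a·Δx + b·Δy = Δh: det = 10·(-85) − (-30)·(-75) = -3100.
∂h/∂x = [(+0.70)·(-85) − (+0.83)·(-75)] / -3100 = -0.0008871
∂h/∂y = [10·(+0.83) − (-30)·(+0.70)] / -3100 = -0.009452
h(436187, 4758798) = 266.23 + (-0.0008871)·(-15) + (-0.009452)·(-115) = 266.23 +0.013 +1.087 = 267.330 m.

267.3 m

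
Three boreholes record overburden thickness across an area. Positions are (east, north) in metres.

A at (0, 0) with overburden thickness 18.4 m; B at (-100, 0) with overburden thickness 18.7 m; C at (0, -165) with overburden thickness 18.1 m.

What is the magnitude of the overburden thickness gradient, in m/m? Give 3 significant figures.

∂d/∂x = (18.7 − 18.4) / (-100 − 0) = -0.003000
∂d/∂y = (18.1 − 18.4) / (-165 − 0) = +0.001818
|∇f| = √(-0.003000² + 0.001818²) = 0.003508 m/m

0.00351 m/m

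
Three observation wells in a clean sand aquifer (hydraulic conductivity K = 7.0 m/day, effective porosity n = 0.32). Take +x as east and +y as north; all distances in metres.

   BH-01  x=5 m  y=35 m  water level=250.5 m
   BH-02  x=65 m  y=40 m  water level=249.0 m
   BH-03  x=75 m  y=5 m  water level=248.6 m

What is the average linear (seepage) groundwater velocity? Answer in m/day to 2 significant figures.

0.56 m/day

With h = a·x + b·y + c and BH-01 as origin, the differences give:
  60·a + 5·b = -1.5
  70·a + (-30)·b = -1.9
Eliminate b (×(-30) and ×5, subtract): -2150·a = 54.50 → a = ∂h/∂x = -0.02535
Back-substitute: b = ∂h/∂y = +0.004186.
|∇h| = √(-0.02535² + 0.004186²) = 0.02569
Seepage velocity v = K·i/n = 7.0 × 0.02569 / 0.32 = 0.562 m/day.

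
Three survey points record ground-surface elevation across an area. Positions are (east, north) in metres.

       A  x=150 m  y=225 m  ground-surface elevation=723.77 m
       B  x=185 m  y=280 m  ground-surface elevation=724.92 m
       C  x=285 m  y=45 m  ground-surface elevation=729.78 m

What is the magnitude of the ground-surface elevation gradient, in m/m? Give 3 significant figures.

0.0394 m/m

With z = a·x + b·y + c and A as origin, the differences give:
  35·a + 55·b = +1.15
  135·a + (-180)·b = +6.01
Eliminate b (×(-180) and ×55, subtract): -13725·a = -537.550 → a = ∂z/∂x = +0.03917
Back-substitute: b = ∂z/∂y = -0.004015.
|∇f| = √(0.03917² + -0.004015²) = 0.03938 m/m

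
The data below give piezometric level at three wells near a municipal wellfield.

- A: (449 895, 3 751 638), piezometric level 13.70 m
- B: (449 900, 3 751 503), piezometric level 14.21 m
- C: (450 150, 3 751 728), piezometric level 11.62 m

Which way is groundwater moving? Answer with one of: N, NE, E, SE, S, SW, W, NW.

Three-point gradient (reference A): Δ to B = (5, -135, +0.51), Δ to C = (255, 90, -2.08).
∂h/∂x = -0.006735, ∂h/∂y = -0.004027 (det = 34875).
Flow = −∇h = (+0.006735 east, +0.004027 north), which points northeast.

NE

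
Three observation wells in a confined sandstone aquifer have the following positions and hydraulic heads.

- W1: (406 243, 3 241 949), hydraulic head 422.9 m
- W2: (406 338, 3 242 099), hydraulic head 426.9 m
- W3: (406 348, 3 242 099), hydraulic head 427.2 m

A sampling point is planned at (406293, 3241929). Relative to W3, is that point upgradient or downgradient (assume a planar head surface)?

Taking W1 as reference: W2−W1 = (95, 150, +4.0); W3−W1 = (105, 150, +4.3).
Solve a·Δx + b·Δy = Δh: det = 95·150 − 105·150 = -1500.
∂h/∂x = [(+4.0)·150 − (+4.3)·150] / -1500 = +0.03000
∂h/∂y = [95·(+4.3) − 105·(+4.0)] / -1500 = +0.007667
Head at (406293, 3241929) = 422.9 + (+0.03000)·(50) + (+0.007667)·(-20) = 424.25 m.
That is lower than the 427.2 m at W3, so the point is downgradient.

downgradient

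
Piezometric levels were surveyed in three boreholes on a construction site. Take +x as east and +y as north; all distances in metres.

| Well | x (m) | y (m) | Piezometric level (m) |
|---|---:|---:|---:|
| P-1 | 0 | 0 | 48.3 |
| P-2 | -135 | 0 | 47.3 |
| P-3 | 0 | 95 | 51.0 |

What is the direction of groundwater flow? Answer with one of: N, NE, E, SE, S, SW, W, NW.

∂h/∂x = (47.3 − 48.3) / (-135 − 0) = +0.007407
∂h/∂y = (51.0 − 48.3) / (95 − 0) = +0.02842
Flow = −∇h = (-0.007407 east, -0.02842 north), which points south.

S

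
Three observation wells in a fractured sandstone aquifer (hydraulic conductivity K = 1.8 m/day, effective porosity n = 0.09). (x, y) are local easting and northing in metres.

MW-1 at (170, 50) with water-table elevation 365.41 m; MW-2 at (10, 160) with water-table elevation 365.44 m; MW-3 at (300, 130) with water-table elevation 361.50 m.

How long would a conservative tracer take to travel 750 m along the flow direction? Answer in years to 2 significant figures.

Taking MW-1 as reference: MW-2−MW-1 = (-160, 110, +0.03); MW-3−MW-1 = (130, 80, -3.91).
Determinant of the coordinate differences = (-160)·80 − 130·110 = -27100.
∂h/∂x = [(+0.03)·80 − (-3.91)·110] / -27100 = -0.01596
∂h/∂y = [(-160)·(-3.91) − 130·(+0.03)] / -27100 = -0.02294
|∇h| = √(-0.01596² + -0.02294²) = 0.02795
Seepage velocity v = K·i/n = 1.8 × 0.02795 / 0.09 = 0.559 m/day.
t = 750 / 0.559 = 1342 days = 3.67 years.

3.7 years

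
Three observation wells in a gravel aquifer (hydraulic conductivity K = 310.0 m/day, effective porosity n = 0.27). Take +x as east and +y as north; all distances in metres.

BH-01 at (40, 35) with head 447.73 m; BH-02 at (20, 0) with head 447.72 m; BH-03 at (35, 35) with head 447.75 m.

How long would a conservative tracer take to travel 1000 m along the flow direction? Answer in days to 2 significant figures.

180 days

With h = a·x + b·y + c and BH-01 as origin, the differences give:
  (-20)·a + (-35)·b = -0.01
  (-5)·a + 0·b = +0.02
Eliminate b (×0 and ×(-35), subtract): -175·a = 0.700 → a = ∂h/∂x = -0.004000
Back-substitute: b = ∂h/∂y = +0.002571.
|∇h| = √(-0.004000² + 0.002571²) = 0.004755
Seepage velocity v = K·i/n = 310.0 × 0.004755 / 0.27 = 5.459 m/day.
t = 1000 / 5.459 = 183.2 days.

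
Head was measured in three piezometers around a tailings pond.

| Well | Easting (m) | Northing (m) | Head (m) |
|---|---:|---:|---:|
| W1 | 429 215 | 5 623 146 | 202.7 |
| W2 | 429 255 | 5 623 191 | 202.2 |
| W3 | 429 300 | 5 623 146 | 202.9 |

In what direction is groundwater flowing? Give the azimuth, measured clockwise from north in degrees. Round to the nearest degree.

With h = a·x + b·y + c and W1 as origin, the differences give:
  40·a + 45·b = -0.5
  85·a + 0·b = +0.2
Eliminate b (×0 and ×45, subtract): -3825·a = -9.00 → a = ∂h/∂x = +0.002353
Back-substitute: b = ∂h/∂y = -0.01320.
Flow direction (−∇h) has components (-0.002353 E, +0.01320 N).
Azimuth = atan2(E, N) = atan2(-0.002353, +0.01320) = 349.9° ≈ 350°.

350°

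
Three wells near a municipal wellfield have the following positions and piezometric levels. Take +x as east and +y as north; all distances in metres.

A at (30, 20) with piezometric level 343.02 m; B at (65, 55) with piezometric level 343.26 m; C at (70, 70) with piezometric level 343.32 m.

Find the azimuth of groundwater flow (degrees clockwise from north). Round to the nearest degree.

Differences from A: to B (Δx, Δy, Δh) = (35, 35, +0.24); to C = (40, 50, +0.30).
Solve a·Δx + b·Δy = Δh: det = 35·50 − 40·35 = 350.
∂h/∂x = [(+0.24)·50 − (+0.30)·35] / 350 = +0.004286
∂h/∂y = [35·(+0.30) − 40·(+0.24)] / 350 = +0.002571
Flow direction (−∇h) has components (-0.004286 E, -0.002571 N).
Azimuth = atan2(E, N) = atan2(-0.004286, -0.002571) = 239.0° ≈ 239°.

239°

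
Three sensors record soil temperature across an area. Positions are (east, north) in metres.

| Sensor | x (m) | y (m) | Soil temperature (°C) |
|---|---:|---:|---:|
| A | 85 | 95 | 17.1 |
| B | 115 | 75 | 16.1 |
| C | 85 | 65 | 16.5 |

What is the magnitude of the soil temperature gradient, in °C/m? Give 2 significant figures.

Taking A as reference: B−A = (30, -20, -1.0); C−A = (0, -30, -0.6).
Solve a·Δx + b·Δy = ΔT: det = 30·(-30) − 0·(-20) = -900.
∂T/∂x = [(-1.0)·(-30) − (-0.6)·(-20)] / -900 = -0.02000
∂T/∂y = [30·(-0.6) − 0·(-1.0)] / -900 = +0.02000
|∇f| = √(-0.02000² + 0.02000²) = 0.02828 °C/m

0.028 °C/m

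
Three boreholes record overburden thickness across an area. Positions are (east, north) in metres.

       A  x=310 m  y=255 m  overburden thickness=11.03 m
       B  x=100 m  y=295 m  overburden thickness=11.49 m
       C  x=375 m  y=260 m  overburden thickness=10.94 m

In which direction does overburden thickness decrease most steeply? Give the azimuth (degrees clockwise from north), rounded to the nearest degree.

152°

Differences from A: to B (Δx, Δy, Δh) = (-210, 40, +0.46); to C = (65, 5, -0.09).
Solve a·Δx + b·Δy = Δd: det = (-210)·5 − 65·40 = -3650.
∂d/∂x = [(+0.46)·5 − (-0.09)·40] / -3650 = -0.001616
∂d/∂y = [(-210)·(-0.09) − 65·(+0.46)] / -3650 = +0.003014
Steepest decrease is along −∇f: components (+0.001616 E, -0.003014 N).
Azimuth = atan2(+0.001616, -0.003014) = 151.8° ≈ 152°.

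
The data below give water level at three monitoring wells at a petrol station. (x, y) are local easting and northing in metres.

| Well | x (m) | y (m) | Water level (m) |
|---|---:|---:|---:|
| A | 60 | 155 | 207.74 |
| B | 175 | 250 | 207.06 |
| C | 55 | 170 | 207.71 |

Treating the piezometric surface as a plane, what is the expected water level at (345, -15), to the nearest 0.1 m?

Taking A as reference: B−A = (115, 95, -0.68); C−A = (-5, 15, -0.03).
Determinant of the coordinate differences = 115·15 − (-5)·95 = 2200.
∂h/∂x = [(-0.68)·15 − (-0.03)·95] / 2200 = -0.003341
∂h/∂y = [115·(-0.03) − (-5)·(-0.68)] / 2200 = -0.003114
h(345, -15) = 207.74 + (-0.003341)·(285) + (-0.003114)·(-170) = 207.74 -0.952 +0.529 = 207.317 m.

207.3 m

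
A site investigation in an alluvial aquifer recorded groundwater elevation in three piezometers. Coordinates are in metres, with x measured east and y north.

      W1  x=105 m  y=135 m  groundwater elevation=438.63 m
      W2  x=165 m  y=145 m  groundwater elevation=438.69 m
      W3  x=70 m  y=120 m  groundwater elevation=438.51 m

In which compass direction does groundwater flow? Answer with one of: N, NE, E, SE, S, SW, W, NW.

S

Taking W1 as reference: W2−W1 = (60, 10, +0.06); W3−W1 = (-35, -15, -0.12).
Solve a·Δx + b·Δy = Δh: det = 60·(-15) − (-35)·10 = -550.
∂h/∂x = [(+0.06)·(-15) − (-0.12)·10] / -550 = -0.0005455
∂h/∂y = [60·(-0.12) − (-35)·(+0.06)] / -550 = +0.009273
Flow = −∇h = (+0.0005455 east, -0.009273 north), which points south.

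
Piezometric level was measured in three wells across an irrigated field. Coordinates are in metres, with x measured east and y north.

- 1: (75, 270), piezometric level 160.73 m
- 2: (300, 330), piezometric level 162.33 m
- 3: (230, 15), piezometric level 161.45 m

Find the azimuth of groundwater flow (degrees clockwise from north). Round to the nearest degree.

Three-point gradient (reference 1): Δ to 2 = (225, 60, +1.60), Δ to 3 = (155, -255, +0.72).
∂h/∂x = +0.006767, ∂h/∂y = +0.001290 (det = -66675).
Flow direction (−∇h) has components (-0.006767 E, -0.001290 N).
Azimuth = atan2(E, N) = atan2(-0.006767, -0.001290) = 259.2° ≈ 259°.

259°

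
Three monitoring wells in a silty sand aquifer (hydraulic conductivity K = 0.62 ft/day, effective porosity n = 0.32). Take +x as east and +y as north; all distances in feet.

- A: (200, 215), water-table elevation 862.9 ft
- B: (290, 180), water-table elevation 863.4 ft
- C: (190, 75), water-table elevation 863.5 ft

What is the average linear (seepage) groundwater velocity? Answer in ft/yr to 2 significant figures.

4.2 ft/yr

Differences from A: to B (Δx, Δy, Δh) = (90, -35, +0.5); to C = (-10, -140, +0.6).
Determinant of the coordinate differences = 90·(-140) − (-10)·(-35) = -12950.
∂h/∂x = [(+0.5)·(-140) − (+0.6)·(-35)] / -12950 = +0.003784
∂h/∂y = [90·(+0.6) − (-10)·(+0.5)] / -12950 = -0.004556
|∇h| = √(0.003784² + -0.004556²) = 0.005922
Seepage velocity v = K·i/n = 0.62 × 0.005922 / 0.32 = 0.01147 ft/day = 4.189 ft/yr.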